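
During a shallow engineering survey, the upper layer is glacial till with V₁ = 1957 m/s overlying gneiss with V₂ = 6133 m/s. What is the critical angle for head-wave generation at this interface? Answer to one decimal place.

Critical incidence: sin θ_c = V₁/V₂ = 1957/6133 = 0.3191.
θ_c = arcsin 0.3191 = 18.61°.

18.6°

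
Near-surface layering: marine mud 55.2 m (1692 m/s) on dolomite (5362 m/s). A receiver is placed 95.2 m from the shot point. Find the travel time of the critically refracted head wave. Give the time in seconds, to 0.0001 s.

θ_c = arcsin(V₁/V₂) = arcsin(1692/5362) = 18.39°, cos θ_c = 0.9489.
Intercept time tᵢ = 2h cos θ_c / V₁ = 2·55.2·0.9489/1692 = 0.06191 s.
t = x/V₂ + tᵢ = 95.2/5362 + 0.06191 = 0.07967 s.

0.0797 s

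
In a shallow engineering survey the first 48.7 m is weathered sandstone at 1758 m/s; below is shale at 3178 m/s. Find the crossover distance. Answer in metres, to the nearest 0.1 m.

θ_c = arcsin(1758/3178) = 33.59°, so cos θ_c = 0.8331 and tᵢ = 2h cos θ_c/V₁ = 0.0462 s.
At crossover x/V₁ = x/V₂ + tᵢ ⇒ x = tᵢ/(1/V₁ − 1/V₂) = 0.04615/(5.6883e-04 − 3.1466e-04) = 181.59 m.

181.6 m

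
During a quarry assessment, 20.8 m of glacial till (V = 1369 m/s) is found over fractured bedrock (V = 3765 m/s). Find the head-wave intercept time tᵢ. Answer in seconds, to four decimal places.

tᵢ = 2h·√(V₂²−V₁²)/(V₁V₂).
√(V₂²−V₁²) = √(3765²−1369²) = 3507.3 m/s.
tᵢ = 2·20.8·3507.3/(1369·3765) = 0.02831 s.

0.0283 s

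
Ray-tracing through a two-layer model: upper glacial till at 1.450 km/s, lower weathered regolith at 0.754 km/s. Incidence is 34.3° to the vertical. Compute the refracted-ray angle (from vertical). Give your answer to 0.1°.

Snell's law: sin θ₂ = (V₂/V₁)·sin θ₁ = (0.754/1.450)·sin 34.3° = 0.2930.
θ₂ = arcsin 0.2930 = 17.04° from the normal.

17.0°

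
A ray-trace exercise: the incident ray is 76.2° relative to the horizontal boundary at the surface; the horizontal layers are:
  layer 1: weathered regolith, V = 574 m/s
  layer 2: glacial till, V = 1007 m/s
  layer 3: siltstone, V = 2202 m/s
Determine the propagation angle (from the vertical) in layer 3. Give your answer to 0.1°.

66.2°

From the normal: θ₁ = 90° − 76.2° = 13.8°.
Snell's law across each interface conserves sin θ / V, so sin θ_3 = V_3·sin θ₁/V₁.
sin θ_3 = 2202 × sin 13.8° / 574 = 0.9151.
θ_3 = 66.22° from the vertical.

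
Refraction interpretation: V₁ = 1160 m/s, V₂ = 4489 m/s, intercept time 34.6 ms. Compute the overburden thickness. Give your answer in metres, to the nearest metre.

21 m

h = tᵢ·V₁·V₂ / (2·√(V₂²−V₁²)).
√(V₂²−V₁²) = √(4489² − 1160²) = 4336.5 m/s.
h = 0.0346 s × 1160 × 4489 / (2 × 4336.5) = 20.77 m.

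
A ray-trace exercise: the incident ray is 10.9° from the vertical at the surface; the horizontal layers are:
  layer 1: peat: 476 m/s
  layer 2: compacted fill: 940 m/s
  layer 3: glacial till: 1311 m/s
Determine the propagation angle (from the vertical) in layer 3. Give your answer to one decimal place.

31.4°

Ray parameter p = sin 10.9° / 476 = 3.9726e-04 s/m.
sin θ_3 = p·V_3 = 3.9726e-04 × 1311 = 0.5208.
θ_3 = 31.39° from the vertical.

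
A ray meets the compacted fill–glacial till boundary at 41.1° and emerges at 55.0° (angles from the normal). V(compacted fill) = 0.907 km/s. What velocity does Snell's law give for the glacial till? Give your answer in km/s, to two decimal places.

1.13 km/s

sin 41.1° = 0.6574; sin 55.0° = 0.8192.
V₂ = V₁·(sin θ₂/sin θ₁) = 0.907·(0.8192/0.6574) = 1.13 km/s.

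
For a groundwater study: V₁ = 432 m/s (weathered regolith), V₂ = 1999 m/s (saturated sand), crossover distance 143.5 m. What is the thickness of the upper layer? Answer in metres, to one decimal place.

57.6 m

h = (x_cross/2)·√((V₂−V₁)/(V₂+V₁)).
(V₂−V₁)/(V₂+V₁) = (1999−432)/(1999+432) = 0.6446; √ = 0.8029.
h = (143.5/2)·0.8029 = 57.61 m.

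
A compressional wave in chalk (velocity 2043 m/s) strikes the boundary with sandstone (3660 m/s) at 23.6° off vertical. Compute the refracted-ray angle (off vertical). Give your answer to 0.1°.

45.8°

sin θ₁/V₁ = sin θ₂/V₂ ⇒ sin θ₂ = 3660·sin 23.6°/2043 = 3660·0.4003/2043 = 0.7172.
θ₂ = sin⁻¹(0.7172) = 45.83° (from vertical).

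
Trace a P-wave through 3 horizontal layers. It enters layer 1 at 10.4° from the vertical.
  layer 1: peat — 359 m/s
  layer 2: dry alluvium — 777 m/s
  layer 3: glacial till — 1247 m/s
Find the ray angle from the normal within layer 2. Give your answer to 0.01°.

23.00°

Ray parameter p = sin 10.4° / 359 = 5.0284e-04 s/m.
sin θ_2 = p·V_2 = 5.0284e-04 × 777 = 0.3907.
θ_2 = arcsin 0.3907 = 23.00°.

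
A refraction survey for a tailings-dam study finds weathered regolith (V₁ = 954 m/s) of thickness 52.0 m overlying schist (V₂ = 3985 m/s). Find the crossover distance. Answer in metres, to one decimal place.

θ_c = arcsin(954/3985) = 13.85°, so cos θ_c = 0.9709 and tᵢ = 2h cos θ_c/V₁ = 0.1058 s.
At crossover x/V₁ = x/V₂ + tᵢ ⇒ x = tᵢ/(1/V₁ − 1/V₂) = 0.10584/(1.0482e-03 − 2.5094e-04) = 132.76 m.

132.8 m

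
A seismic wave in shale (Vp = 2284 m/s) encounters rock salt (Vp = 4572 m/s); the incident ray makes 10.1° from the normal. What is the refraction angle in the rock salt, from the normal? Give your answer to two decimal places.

Snell's law: sin θ₂ = (V₂/V₁)·sin θ₁ = (4572/2284)·sin 10.1° = 0.3510.
θ₂ = arcsin 0.3510 = 20.55° from the normal.

20.55°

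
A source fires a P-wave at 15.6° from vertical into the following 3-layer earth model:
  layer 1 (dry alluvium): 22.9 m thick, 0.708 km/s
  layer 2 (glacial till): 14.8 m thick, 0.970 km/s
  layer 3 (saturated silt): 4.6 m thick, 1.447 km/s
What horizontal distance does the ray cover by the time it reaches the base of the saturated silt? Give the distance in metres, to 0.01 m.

15.29 m

Ray parameter p = sin 15.6° / 0.708 km/s = 3.7983e-01 s/km.
Layer 1: θ = 15.60°; offset = 22.9·tan 15.60° = 6.3938 m.
Layer 2: sin θ = p·0.970 = 0.3684 → θ = 21.62°; offset = 14.8·tan 21.62° = 5.8655 m.
Layer 3: sin θ = p·1.447 = 0.5496 → θ = 33.34°; offset = 4.6·tan 33.34° = 3.0263 m.
Σ offsets = 15.2856 m.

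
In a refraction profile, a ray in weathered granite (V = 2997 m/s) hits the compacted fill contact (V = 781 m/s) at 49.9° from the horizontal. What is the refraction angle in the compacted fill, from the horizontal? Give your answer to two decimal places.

80.34°

Angle from the normal: 90° − 49.9° = 40.1°.
sin θ₁/V₁ = sin θ₂/V₂ ⇒ sin θ₂ = 781·sin 40.1°/2997 = 781·0.6441/2997 = 0.1679.
θ₂ = sin⁻¹(0.1679) = 9.66° (from vertical).
From the interface: 90° − 9.66° = 80.34°.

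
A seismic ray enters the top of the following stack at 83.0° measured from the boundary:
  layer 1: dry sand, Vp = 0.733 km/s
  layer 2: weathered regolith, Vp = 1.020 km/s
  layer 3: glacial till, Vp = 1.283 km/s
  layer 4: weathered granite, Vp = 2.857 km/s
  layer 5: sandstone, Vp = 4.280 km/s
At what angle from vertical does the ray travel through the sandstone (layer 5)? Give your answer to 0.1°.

From the normal: θ₁ = 90° − 83.0° = 7.0°.
Snell's law across each interface conserves sin θ / V, so sin θ_5 = V_5·sin θ₁/V₁.
sin θ_5 = 4.280 × sin 7.0° / 0.733 = 0.7116.
θ_5 = arcsin 0.7116 = 45.37°.

45.4°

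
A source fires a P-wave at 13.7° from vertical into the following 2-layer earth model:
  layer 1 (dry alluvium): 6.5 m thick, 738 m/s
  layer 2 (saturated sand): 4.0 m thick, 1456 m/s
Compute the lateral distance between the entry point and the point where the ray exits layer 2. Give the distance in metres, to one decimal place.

3.7 m

Apply Snell's law at each interface; in layer i the horizontal offset is hᵢ·tan θᵢ.
Layer 1: θ = 13.70°; offset = 6.5·tan 13.70° = 1.585 m.
Layer 2: sin θ = 1456·sin 13.7°/738 = 0.4673, θ = 27.86°; offset = 4.0·tan 27.86° = 2.114 m.
Total horizontal offset = 3.699 m.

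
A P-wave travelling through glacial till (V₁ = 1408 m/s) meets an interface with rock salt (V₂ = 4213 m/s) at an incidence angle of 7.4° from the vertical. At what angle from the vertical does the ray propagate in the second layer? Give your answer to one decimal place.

sin θ₁/V₁ = sin θ₂/V₂ ⇒ sin θ₂ = 4213·sin 7.4°/1408 = 4213·0.1288/1408 = 0.3854.
θ₂ = sin⁻¹(0.3854) = 22.67° (from vertical).

22.7°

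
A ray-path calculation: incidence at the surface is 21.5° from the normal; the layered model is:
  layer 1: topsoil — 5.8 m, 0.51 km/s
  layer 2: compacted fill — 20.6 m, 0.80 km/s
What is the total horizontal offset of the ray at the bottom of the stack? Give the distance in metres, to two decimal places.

16.76 m

p = sin θ₁/V₁ = sin 21.5°/0.51 = 7.1863e-01 s/km is conserved through the stack.
Layer 1: θ = 21.50°; offset = 5.8·tan 21.50° = 2.2847 m.
Layer 2: sin θ = p·0.80 = 0.5749 → θ = 35.09°; offset = 20.6·tan 35.09° = 14.4741 m.
Σ offsets = 16.7588 m.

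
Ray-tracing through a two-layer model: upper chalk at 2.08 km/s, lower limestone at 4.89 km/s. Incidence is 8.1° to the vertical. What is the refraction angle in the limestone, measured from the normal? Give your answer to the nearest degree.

19°

Snell's law: sin θ₂ = (V₂/V₁)·sin θ₁ = (4.89/2.08)·sin 8.1° = 0.3313.
θ₂ = sin⁻¹(0.3313) = 19.34° (from vertical).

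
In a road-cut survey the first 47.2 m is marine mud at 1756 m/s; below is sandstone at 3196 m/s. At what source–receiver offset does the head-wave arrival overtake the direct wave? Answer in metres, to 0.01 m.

175.06 m

θ_c = arcsin(1756/3196) = 33.33°, so cos θ_c = 0.8355 and tᵢ = 2h cos θ_c/V₁ = 0.0449 s.
At crossover x/V₁ = x/V₂ + tᵢ ⇒ x = tᵢ/(1/V₁ − 1/V₂) = 0.04492/(5.6948e-04 − 3.1289e-04) = 175.06 m.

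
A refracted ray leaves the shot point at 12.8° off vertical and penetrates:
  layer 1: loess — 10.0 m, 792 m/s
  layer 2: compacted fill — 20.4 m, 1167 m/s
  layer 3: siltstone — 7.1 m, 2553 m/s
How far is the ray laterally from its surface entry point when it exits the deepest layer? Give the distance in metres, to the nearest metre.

17 m

Apply Snell's law at each interface; in layer i the horizontal offset is hᵢ·tan θᵢ.
Layer 1: θ = 12.80°; offset = 10.0·tan 12.80° = 2.272 m.
Layer 2: sin θ = 1167·sin 12.8°/792 = 0.3264, θ = 19.05°; offset = 20.4·tan 19.05° = 7.046 m.
Layer 3: sin θ = 2553·sin 12.8°/792 = 0.7142, θ = 45.57°; offset = 7.1·tan 45.57° = 7.244 m.
Total horizontal offset = 16.561 m.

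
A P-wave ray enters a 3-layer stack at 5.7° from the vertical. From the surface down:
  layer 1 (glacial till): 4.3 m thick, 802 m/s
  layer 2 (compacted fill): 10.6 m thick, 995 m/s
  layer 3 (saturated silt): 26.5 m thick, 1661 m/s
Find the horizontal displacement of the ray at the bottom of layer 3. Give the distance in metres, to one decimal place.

Apply Snell's law at each interface; in layer i the horizontal offset is hᵢ·tan θᵢ.
Layer 1: θ = 5.70°; offset = 4.3·tan 5.70° = 0.429 m.
Layer 2: sin θ = 995·sin 5.7°/802 = 0.1232, θ = 7.08°; offset = 10.6·tan 7.08° = 1.316 m.
Layer 3: sin θ = 1661·sin 5.7°/802 = 0.2057, θ = 11.87°; offset = 26.5·tan 11.87° = 5.570 m.
Σ offsets = 7.315 m.

7.3 m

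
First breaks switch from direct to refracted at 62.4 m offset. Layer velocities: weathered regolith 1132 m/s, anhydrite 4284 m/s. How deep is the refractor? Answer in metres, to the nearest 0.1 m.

23.8 m

h = (x_cross/2)·√((V₂−V₁)/(V₂+V₁)).
(V₂−V₁)/(V₂+V₁) = (4284−1132)/(4284+1132) = 0.5820; √ = 0.7629.
h = (62.4/2)·0.7629 = 23.80 m.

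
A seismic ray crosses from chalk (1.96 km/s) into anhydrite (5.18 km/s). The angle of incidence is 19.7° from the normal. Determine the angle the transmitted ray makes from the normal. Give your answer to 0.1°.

sin θ₁/V₁ = sin θ₂/V₂ ⇒ sin θ₂ = 5.18·sin 19.7°/1.96 = 5.18·0.3371/1.96 = 0.8909.
θ₂ = arcsin 0.8909 = 62.99° from the normal.

63.0°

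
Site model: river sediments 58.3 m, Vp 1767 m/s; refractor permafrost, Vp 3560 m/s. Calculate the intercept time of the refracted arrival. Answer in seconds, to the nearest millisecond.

θ_c = arcsin(V₁/V₂) = arcsin(1767/3560) = 29.76°; cos θ_c = 0.8681.
tᵢ = 2h·cos θ_c / V₁ = 2·58.3·0.8681 / 1767 = 0.05729 s.

0.057 s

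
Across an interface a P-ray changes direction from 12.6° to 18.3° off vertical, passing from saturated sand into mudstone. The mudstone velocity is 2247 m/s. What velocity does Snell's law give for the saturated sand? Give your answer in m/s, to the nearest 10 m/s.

sin 12.6° = 0.2181; sin 18.3° = 0.3140.
V₁ = V₂·(sin θ₁/sin θ₂) = 2247·(0.2181/0.3140) = 1561.08 m/s.

1560 m/s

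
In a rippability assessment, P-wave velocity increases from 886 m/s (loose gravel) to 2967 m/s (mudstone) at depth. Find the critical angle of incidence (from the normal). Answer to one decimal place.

17.4°

At critical incidence the refracted ray runs along the interface (θ₂ = 90°), so sin θ_c = V₁/V₂.
θ_c = arcsin(886/2967) = arcsin 0.2986 = 17.37°.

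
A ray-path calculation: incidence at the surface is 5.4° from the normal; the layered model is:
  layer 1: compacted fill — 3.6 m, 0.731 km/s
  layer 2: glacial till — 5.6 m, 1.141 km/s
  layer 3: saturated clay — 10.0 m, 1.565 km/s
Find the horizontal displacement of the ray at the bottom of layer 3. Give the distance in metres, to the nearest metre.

3 m

Ray parameter p = sin 5.4° / 0.731 km/s = 1.2874e-01 s/km.
Layer 1: θ = 5.40°; offset = 3.6·tan 5.40° = 0.340 m.
Layer 2: sin θ = p·1.141 = 0.1469 → θ = 8.45°; offset = 5.6·tan 8.45° = 0.832 m.
Layer 3: sin θ = p·1.565 = 0.2015 → θ = 11.62°; offset = 10.0·tan 11.62° = 2.057 m.
Total horizontal offset = 3.229 m.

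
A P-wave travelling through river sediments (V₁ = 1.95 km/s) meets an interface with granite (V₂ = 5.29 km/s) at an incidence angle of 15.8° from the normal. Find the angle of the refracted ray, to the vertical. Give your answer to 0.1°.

47.6°

Snell's law: sin θ₂ = (V₂/V₁)·sin θ₁ = (5.29/1.95)·sin 15.8° = 0.7386.
θ₂ = sin⁻¹(0.7386) = 47.62° (from vertical).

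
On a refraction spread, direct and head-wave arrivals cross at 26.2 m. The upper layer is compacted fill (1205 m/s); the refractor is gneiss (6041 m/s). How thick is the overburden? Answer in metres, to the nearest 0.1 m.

10.7 m

h = (x_cross/2)·√((V₂−V₁)/(V₂+V₁)).
(V₂−V₁)/(V₂+V₁) = (6041−1205)/(6041+1205) = 0.6674; √ = 0.8169.
h = (26.2/2)·0.8169 = 10.70 m.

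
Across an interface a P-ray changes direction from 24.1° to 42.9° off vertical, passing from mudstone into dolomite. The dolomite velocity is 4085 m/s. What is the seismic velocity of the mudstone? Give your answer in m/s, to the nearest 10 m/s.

2450 m/s

sin 24.1° = 0.4083; sin 42.9° = 0.6807.
V₁ = V₂·(sin θ₁/sin θ₂) = 4085·(0.4083/0.6807) = 2450.39 m/s.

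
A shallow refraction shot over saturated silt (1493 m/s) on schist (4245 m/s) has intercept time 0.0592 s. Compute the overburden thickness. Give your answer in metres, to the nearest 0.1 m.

47.2 m

h = tᵢ·V₁·V₂ / (2·√(V₂²−V₁²)).
√(V₂²−V₁²) = √(4245² − 1493²) = 3973.8 m/s.
h = 0.0592 s × 1493 × 4245 / (2 × 3973.8) = 47.21 m.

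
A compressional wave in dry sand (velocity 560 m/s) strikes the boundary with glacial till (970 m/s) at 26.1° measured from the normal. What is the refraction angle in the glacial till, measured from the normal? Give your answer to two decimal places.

49.64°

sin θ₁/V₁ = sin θ₂/V₂ ⇒ sin θ₂ = 970·sin 26.1°/560 = 970·0.4399/560 = 0.7620.
θ₂ = sin⁻¹(0.7620) = 49.64° (from vertical).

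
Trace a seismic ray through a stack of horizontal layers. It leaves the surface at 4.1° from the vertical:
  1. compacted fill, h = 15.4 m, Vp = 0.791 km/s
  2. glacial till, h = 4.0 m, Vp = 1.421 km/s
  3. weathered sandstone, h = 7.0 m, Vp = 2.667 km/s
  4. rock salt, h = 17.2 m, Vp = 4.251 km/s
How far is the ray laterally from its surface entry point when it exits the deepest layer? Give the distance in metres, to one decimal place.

Apply Snell's law at each interface; in layer i the horizontal offset is hᵢ·tan θᵢ.
Layer 1: θ = 4.10°; offset = 15.4·tan 4.10° = 1.104 m.
Layer 2: sin θ = 1.421·sin 4.1°/0.791 = 0.1284, θ = 7.38°; offset = 4.0·tan 7.38° = 0.518 m.
Layer 3: sin θ = 2.667·sin 4.1°/0.791 = 0.2411, θ = 13.95°; offset = 7.0·tan 13.95° = 1.739 m.
Layer 4: sin θ = 4.251·sin 4.1°/0.791 = 0.3842, θ = 22.60°; offset = 17.2·tan 22.60° = 7.159 m.
Summing the layer offsets gives 10.519 m.

10.5 m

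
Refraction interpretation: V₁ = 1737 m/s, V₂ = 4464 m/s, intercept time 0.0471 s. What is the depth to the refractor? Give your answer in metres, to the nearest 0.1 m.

θ_c = arcsin(1737/4464) = 22.90°; cos θ_c = 0.9212.
tᵢ = 2h cos θ_c/V₁ ⇒ h = tᵢ·V₁/(2 cos θ_c) = 0.0471·1737/(2·0.9212) = 44.41 m.

44.4 m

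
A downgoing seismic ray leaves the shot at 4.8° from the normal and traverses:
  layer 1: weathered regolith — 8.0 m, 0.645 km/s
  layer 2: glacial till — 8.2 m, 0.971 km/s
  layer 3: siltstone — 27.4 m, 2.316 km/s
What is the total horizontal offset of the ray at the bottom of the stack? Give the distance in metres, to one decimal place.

10.3 m

Ray parameter p = sin 4.8° / 0.645 km/s = 1.2973e-01 s/km.
Layer 1: θ = 4.80°; offset = 8.0·tan 4.80° = 0.672 m.
Layer 2: sin θ = p·0.971 = 0.1260 → θ = 7.24°; offset = 8.2·tan 7.24° = 1.041 m.
Layer 3: sin θ = p·2.316 = 0.3005 → θ = 17.49°; offset = 27.4·tan 17.49° = 8.631 m.
Σ offsets = 10.345 m.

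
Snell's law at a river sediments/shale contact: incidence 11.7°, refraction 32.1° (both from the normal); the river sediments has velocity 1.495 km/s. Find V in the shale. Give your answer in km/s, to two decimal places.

sin 11.7° = 0.2028; sin 32.1° = 0.5314.
V₂ = V₁·(sin θ₂/sin θ₁) = 1.495·(0.5314/0.2028) = 3.92 km/s.

3.92 km/s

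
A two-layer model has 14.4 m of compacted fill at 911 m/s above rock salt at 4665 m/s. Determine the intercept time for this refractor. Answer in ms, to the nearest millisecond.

31 ms

tᵢ = 2h·√(V₂²−V₁²)/(V₁V₂).
√(V₂²−V₁²) = √(4665²−911²) = 4575.2 m/s.
tᵢ = 2·14.4·4575.2/(911·4665) = 0.03100 s.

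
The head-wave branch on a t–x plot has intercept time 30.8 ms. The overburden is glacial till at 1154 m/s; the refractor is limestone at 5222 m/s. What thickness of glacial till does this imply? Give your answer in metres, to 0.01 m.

h = tᵢ·V₁·V₂ / (2·√(V₂²−V₁²)).
√(V₂²−V₁²) = √(5222² − 1154²) = 5092.9 m/s.
h = 0.0308 s × 1154 × 5222 / (2 × 5092.9) = 18.22 m.

18.22 m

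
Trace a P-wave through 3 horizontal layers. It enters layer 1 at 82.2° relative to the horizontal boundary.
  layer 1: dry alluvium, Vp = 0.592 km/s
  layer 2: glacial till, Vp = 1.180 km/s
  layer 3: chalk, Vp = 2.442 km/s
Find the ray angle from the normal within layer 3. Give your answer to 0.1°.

From the normal: θ₁ = 90° − 82.2° = 7.8°.
Snell's law across each interface conserves sin θ / V, so sin θ_3 = V_3·sin θ₁/V₁.
sin θ_3 = 2.442 × sin 7.8° / 0.592 = 0.5598.
θ_3 = 34.04° from the vertical.

34.0°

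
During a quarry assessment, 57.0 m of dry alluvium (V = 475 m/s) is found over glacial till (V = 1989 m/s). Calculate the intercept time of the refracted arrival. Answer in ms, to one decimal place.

tᵢ = 2h·√(V₂²−V₁²)/(V₁V₂).
√(V₂²−V₁²) = √(1989²−475²) = 1931.4 m/s.
tᵢ = 2·57.0·1931.4/(475·1989) = 0.23306 s.

233.1 ms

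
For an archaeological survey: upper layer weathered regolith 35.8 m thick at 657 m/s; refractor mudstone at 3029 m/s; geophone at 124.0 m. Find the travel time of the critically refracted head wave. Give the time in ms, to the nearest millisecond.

147 ms

θ_c = arcsin(V₁/V₂) = arcsin(657/3029) = 12.53°, cos θ_c = 0.9762.
Intercept time tᵢ = 2h cos θ_c / V₁ = 2·35.8·0.9762/657 = 0.10639 s.
t = x/V₂ + tᵢ = 124.0/3029 + 0.10639 = 0.14732 s.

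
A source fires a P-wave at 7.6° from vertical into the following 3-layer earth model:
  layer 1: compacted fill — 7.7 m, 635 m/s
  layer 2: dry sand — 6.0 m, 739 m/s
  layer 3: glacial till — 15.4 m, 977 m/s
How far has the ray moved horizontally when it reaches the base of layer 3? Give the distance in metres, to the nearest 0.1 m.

5.2 m

Apply Snell's law at each interface; in layer i the horizontal offset is hᵢ·tan θᵢ.
Layer 1: θ = 7.60°; offset = 7.7·tan 7.60° = 1.027 m.
Layer 2: sin θ = 739·sin 7.6°/635 = 0.1539, θ = 8.85°; offset = 6.0·tan 8.85° = 0.935 m.
Layer 3: sin θ = 977·sin 7.6°/635 = 0.2035, θ = 11.74°; offset = 15.4·tan 11.74° = 3.201 m.
Total horizontal offset = 5.163 m.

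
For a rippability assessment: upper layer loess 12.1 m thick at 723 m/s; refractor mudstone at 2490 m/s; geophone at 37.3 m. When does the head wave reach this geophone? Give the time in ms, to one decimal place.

t = x/V₂ + 2h·√(V₂²−V₁²)/(V₁V₂).
√(V₂²−V₁²) = √(2490²−723²) = 2382.7 m/s; delay term = 2·12.1·2382.7/(723·2490) = 0.03203 s.
t = 37.3/2490 + 0.03203 = 0.04701 s.

47.0 ms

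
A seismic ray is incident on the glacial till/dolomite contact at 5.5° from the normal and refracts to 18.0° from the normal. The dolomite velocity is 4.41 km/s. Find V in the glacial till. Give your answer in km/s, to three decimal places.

Snell's law: sin 5.5°/V₁ = sin 18.0°/V₂.
V₁ = V₂·sin 5.5°/sin 18.0° = 4.41 × 0.3102 = 1.368 km/s.

1.368 km/s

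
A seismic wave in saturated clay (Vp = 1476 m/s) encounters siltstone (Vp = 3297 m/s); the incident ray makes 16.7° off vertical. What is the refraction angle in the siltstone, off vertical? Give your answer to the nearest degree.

40°

Snell's law: sin θ₂ = (V₂/V₁)·sin θ₁ = (3297/1476)·sin 16.7° = 0.6419.
θ₂ = sin⁻¹(0.6419) = 39.93° (from vertical).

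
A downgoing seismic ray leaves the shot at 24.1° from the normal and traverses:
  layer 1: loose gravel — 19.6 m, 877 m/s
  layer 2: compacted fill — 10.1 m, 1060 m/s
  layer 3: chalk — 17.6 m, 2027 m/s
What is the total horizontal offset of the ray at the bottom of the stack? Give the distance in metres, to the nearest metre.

p = sin θ₁/V₁ = sin 24.1°/877 = 4.6560e-04 s/m is conserved through the stack.
Layer 1: θ = 24.10°; offset = 19.6·tan 24.10° = 8.768 m.
Layer 2: sin θ = p·1060 = 0.4935 → θ = 29.57°; offset = 10.1·tan 29.57° = 5.731 m.
Layer 3: sin θ = p·2027 = 0.9438 → θ = 70.69°; offset = 17.6·tan 70.69° = 50.242 m.
Σ offsets = 64.741 m.

65 m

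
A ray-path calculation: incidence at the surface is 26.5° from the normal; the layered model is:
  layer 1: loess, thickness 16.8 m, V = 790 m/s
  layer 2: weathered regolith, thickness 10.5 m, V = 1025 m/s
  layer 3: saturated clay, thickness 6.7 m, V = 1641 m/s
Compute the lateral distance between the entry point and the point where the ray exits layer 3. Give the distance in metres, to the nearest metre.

Ray parameter p = sin 26.5° / 790 m/s = 5.6481e-04 s/m.
Layer 1: θ = 26.50°; offset = 16.8·tan 26.50° = 8.376 m.
Layer 2: sin θ = p·1025 = 0.5789 → θ = 35.38°; offset = 10.5·tan 35.38° = 7.455 m.
Layer 3: sin θ = p·1641 = 0.9268 → θ = 67.95°; offset = 6.7·tan 67.95° = 16.541 m.
Σ offsets = 32.372 m.

32 m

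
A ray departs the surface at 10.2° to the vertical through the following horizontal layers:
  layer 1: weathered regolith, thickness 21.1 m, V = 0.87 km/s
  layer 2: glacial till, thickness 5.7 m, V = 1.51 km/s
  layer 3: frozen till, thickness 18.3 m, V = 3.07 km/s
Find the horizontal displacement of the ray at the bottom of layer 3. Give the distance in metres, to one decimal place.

Ray parameter p = sin 10.2° / 0.87 km/s = 2.0355e-01 s/km.
Layer 1: θ = 10.20°; offset = 21.1·tan 10.20° = 3.796 m.
Layer 2: sin θ = p·1.51 = 0.3074 → θ = 17.90°; offset = 5.7·tan 17.90° = 1.841 m.
Layer 3: sin θ = p·3.07 = 0.6249 → θ = 38.67°; offset = 18.3·tan 38.67° = 14.647 m.
Total horizontal offset = 20.285 m.

20.3 m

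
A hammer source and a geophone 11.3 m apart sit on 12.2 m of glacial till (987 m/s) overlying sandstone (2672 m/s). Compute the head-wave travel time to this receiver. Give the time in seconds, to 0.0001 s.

0.0272 s

t = x/V₂ + 2h·√(V₂²−V₁²)/(V₁V₂).
√(V₂²−V₁²) = √(2672²−987²) = 2483.0 m/s; delay term = 2·12.2·2483.0/(987·2672) = 0.02297 s.
t = 11.3/2672 + 0.02297 = 0.02720 s.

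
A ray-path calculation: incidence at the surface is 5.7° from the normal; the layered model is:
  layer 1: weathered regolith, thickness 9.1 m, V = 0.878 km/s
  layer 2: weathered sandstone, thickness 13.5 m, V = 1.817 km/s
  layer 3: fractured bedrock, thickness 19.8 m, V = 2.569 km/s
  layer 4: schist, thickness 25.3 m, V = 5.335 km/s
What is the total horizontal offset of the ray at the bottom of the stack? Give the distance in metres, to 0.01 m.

28.91 m

Ray parameter p = sin 5.7° / 0.878 km/s = 1.1312e-01 s/km.
Layer 1: θ = 5.70°; offset = 9.1·tan 5.70° = 0.9083 m.
Layer 2: sin θ = p·1.817 = 0.2055 → θ = 11.86°; offset = 13.5·tan 11.86° = 2.8353 m.
Layer 3: sin θ = p·2.569 = 0.2906 → θ = 16.89°; offset = 19.8·tan 16.89° = 6.0135 m.
Layer 4: sin θ = p·5.335 = 0.6035 → θ = 37.12°; offset = 25.3·tan 37.12° = 19.1487 m.
Summing the layer offsets gives 28.9058 m.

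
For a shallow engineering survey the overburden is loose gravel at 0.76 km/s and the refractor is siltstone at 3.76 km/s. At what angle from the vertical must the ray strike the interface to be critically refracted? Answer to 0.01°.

Critical incidence: sin θ_c = V₁/V₂ = 0.76/3.76 = 0.2021.
θ_c = arcsin 0.2021 = 11.66°.

11.66°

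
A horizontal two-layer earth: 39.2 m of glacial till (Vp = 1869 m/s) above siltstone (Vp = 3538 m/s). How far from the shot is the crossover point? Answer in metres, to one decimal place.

x_cross = 2h·√((V₂+V₁)/(V₂−V₁)).
(V₂+V₁)/(V₂−V₁) = (3538+1869)/(3538−1869) = 3.2397; √ = 1.7999.
x_cross = 2·39.2·1.7999 = 141.11 m.

141.1 m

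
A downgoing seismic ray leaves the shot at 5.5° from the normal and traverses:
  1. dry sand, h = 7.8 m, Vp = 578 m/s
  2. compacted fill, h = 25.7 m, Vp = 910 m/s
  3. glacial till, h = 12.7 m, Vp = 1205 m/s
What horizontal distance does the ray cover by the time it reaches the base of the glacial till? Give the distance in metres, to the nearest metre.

7 m

Apply Snell's law at each interface; in layer i the horizontal offset is hᵢ·tan θᵢ.
Layer 1: θ = 5.50°; offset = 7.8·tan 5.50° = 0.751 m.
Layer 2: sin θ = 910·sin 5.5°/578 = 0.1509, θ = 8.68°; offset = 25.7·tan 8.68° = 3.923 m.
Layer 3: sin θ = 1205·sin 5.5°/578 = 0.1998, θ = 11.53°; offset = 12.7·tan 11.53° = 2.590 m.
Summing the layer offsets gives 7.264 m.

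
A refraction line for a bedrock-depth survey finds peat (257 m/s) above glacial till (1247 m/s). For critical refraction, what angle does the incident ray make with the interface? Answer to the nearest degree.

Critical incidence: sin θ_c = V₁/V₂ = 257/1247 = 0.2061.
θ_c = arcsin 0.2061 = 11.89°.
Measured from the interface: 90° − 11.89° = 78.11°.

78°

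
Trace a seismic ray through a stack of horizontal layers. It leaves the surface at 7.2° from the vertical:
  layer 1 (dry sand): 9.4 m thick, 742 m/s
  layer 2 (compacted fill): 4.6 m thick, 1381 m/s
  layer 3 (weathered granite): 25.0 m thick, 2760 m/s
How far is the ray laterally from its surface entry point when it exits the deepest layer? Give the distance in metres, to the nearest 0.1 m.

Ray parameter p = sin 7.2° / 742 m/s = 1.6891e-04 s/m.
Layer 1: θ = 7.20°; offset = 9.4·tan 7.20° = 1.187 m.
Layer 2: sin θ = p·1381 = 0.2333 → θ = 13.49°; offset = 4.6·tan 13.49° = 1.103 m.
Layer 3: sin θ = p·2760 = 0.4662 → θ = 27.79°; offset = 25.0·tan 27.79° = 13.174 m.
Σ offsets = 15.465 m.

15.5 m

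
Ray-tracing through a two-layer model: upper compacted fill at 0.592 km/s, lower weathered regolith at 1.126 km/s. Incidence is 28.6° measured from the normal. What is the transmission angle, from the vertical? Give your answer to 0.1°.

65.6°

sin θ₁/V₁ = sin θ₂/V₂ ⇒ sin θ₂ = 1.126·sin 28.6°/0.592 = 1.126·0.4787/0.592 = 0.9105.
θ₂ = sin⁻¹(0.9105) = 65.57° (from vertical).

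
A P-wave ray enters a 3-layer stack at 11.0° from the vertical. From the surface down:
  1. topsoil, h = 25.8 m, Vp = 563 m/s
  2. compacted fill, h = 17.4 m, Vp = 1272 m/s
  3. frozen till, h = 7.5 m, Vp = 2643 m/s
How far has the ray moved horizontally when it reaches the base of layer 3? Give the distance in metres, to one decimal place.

Apply Snell's law at each interface; in layer i the horizontal offset is hᵢ·tan θᵢ.
Layer 1: θ = 11.00°; offset = 25.8·tan 11.00° = 5.015 m.
Layer 2: sin θ = 1272·sin 11.0°/563 = 0.4311, θ = 25.54°; offset = 17.4·tan 25.54° = 8.313 m.
Layer 3: sin θ = 2643·sin 11.0°/563 = 0.8958, θ = 63.61°; offset = 7.5·tan 63.61° = 15.112 m.
Summing the layer offsets gives 28.440 m.

28.4 m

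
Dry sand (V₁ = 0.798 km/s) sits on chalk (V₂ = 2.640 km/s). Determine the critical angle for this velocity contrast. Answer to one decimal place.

Critical incidence: sin θ_c = V₁/V₂ = 0.798/2.640 = 0.3023.
θ_c = arcsin 0.3023 = 17.59°.

17.6°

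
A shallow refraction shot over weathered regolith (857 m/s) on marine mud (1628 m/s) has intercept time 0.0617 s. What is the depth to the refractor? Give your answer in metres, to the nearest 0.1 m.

31.1 m

θ_c = arcsin(857/1628) = 31.76°; cos θ_c = 0.8502.
tᵢ = 2h cos θ_c/V₁ ⇒ h = tᵢ·V₁/(2 cos θ_c) = 0.0617·857/(2·0.8502) = 31.10 m.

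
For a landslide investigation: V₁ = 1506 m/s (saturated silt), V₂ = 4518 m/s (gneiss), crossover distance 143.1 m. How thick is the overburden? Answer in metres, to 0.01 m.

50.59 m

h = (x_cross/2)·√((V₂−V₁)/(V₂+V₁)).
(V₂−V₁)/(V₂+V₁) = (4518−1506)/(4518+1506) = 0.5000; √ = 0.7071.
h = (143.1/2)·0.7071 = 50.59 m.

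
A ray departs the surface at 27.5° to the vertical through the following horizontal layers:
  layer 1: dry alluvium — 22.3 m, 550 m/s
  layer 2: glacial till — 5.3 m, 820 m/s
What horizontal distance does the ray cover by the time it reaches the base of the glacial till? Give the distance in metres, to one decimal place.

Apply Snell's law at each interface; in layer i the horizontal offset is hᵢ·tan θᵢ.
Layer 1: θ = 27.50°; offset = 22.3·tan 27.50° = 11.609 m.
Layer 2: sin θ = 820·sin 27.5°/550 = 0.6884, θ = 43.51°; offset = 5.3·tan 43.51° = 5.030 m.
Summing the layer offsets gives 16.639 m.

16.6 m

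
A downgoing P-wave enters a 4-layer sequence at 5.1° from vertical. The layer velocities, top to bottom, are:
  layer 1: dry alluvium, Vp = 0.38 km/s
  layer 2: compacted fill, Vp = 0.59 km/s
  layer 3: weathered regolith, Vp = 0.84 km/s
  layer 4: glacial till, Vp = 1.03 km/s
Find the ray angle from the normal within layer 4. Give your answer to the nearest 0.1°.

13.9°

Ray parameter p = sin 5.1° / 0.38 = 2.3393e-01 s/km.
sin θ_4 = p·V_4 = 2.3393e-01 × 1.03 = 0.2410.
θ_4 = arcsin 0.2410 = 13.94°.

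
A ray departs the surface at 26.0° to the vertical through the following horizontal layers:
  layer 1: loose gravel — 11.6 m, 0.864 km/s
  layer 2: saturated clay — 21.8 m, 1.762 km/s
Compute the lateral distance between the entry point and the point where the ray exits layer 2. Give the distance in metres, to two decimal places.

49.15 m

p = sin θ₁/V₁ = sin 26.0°/0.864 = 5.0737e-01 s/km is conserved through the stack.
Layer 1: θ = 26.00°; offset = 11.6·tan 26.00° = 5.6577 m.
Layer 2: sin θ = p·1.762 = 0.8940 → θ = 63.38°; offset = 21.8·tan 63.38° = 43.4945 m.
Σ offsets = 49.1522 m.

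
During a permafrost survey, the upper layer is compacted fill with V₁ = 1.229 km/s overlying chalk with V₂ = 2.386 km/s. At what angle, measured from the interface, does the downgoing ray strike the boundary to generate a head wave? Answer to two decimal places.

At critical incidence the refracted ray runs along the interface (θ₂ = 90°), so sin θ_c = V₁/V₂.
θ_c = arcsin(1.229/2.386) = arcsin 0.5151 = 31.00°.
Measured from the interface: 90° − 31.00° = 59.00°.

59.00°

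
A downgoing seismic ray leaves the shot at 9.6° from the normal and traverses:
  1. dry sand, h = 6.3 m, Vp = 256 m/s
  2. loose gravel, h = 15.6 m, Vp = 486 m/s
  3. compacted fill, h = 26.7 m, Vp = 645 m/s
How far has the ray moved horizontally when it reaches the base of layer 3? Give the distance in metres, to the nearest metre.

19 m

p = sin θ₁/V₁ = sin 9.6°/256 = 6.5144e-04 s/m is conserved through the stack.
Layer 1: θ = 9.60°; offset = 6.3·tan 9.60° = 1.066 m.
Layer 2: sin θ = p·486 = 0.3166 → θ = 18.46°; offset = 15.6·tan 18.46° = 5.207 m.
Layer 3: sin θ = p·645 = 0.4202 → θ = 24.85°; offset = 26.7·tan 24.85° = 12.363 m.
Summing the layer offsets gives 18.635 m.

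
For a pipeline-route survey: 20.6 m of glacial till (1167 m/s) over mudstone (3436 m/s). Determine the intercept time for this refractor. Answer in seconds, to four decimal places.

θ_c = arcsin(V₁/V₂) = arcsin(1167/3436) = 19.85°; cos θ_c = 0.9406.
tᵢ = 2h·cos θ_c / V₁ = 2·20.6·0.9406 / 1167 = 0.03321 s.

0.0332 s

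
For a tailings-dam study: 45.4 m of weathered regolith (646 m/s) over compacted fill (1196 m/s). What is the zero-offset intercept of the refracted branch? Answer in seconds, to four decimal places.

tᵢ = 2h·√(V₂²−V₁²)/(V₁V₂).
√(V₂²−V₁²) = √(1196²−646²) = 1006.5 m/s.
tᵢ = 2·45.4·1006.5/(646·1196) = 0.11829 s.

0.1183 s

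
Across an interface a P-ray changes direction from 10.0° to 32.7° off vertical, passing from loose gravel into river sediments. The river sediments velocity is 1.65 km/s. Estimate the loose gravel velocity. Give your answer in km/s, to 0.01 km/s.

Snell's law: sin 10.0°/V₁ = sin 32.7°/V₂.
V₁ = V₂·sin 10.0°/sin 32.7° = 1.65 × 0.3214 = 0.53 km/s.

0.53 km/s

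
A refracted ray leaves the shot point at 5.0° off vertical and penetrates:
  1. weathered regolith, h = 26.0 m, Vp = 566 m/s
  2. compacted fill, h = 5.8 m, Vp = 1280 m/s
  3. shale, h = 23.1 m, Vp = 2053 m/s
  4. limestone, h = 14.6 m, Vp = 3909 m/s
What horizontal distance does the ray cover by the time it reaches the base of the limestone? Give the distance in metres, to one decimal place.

22.1 m

Apply Snell's law at each interface; in layer i the horizontal offset is hᵢ·tan θᵢ.
Layer 1: θ = 5.00°; offset = 26.0·tan 5.00° = 2.275 m.
Layer 2: sin θ = 1280·sin 5.0°/566 = 0.1971, θ = 11.37°; offset = 5.8·tan 11.37° = 1.166 m.
Layer 3: sin θ = 2053·sin 5.0°/566 = 0.3161, θ = 18.43°; offset = 23.1·tan 18.43° = 7.697 m.
Layer 4: sin θ = 3909·sin 5.0°/566 = 0.6019, θ = 37.01°; offset = 14.6·tan 37.01° = 11.005 m.
Σ offsets = 22.143 m.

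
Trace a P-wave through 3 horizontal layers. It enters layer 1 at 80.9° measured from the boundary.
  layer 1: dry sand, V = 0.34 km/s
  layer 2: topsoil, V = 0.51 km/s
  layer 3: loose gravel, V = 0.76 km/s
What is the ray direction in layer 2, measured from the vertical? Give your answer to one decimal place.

13.7°

From the normal: θ₁ = 90° − 80.9° = 9.1°.
Snell's law across each interface conserves sin θ / V, so sin θ_2 = V_2·sin θ₁/V₁.
sin θ_2 = 0.51 × sin 9.1° / 0.34 = 0.2372.
θ_2 = arcsin 0.2372 = 13.72°.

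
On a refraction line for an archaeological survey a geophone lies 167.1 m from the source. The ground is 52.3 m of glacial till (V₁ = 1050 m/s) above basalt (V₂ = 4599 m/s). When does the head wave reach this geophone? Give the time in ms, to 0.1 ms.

133.3 ms

θ_c = arcsin(V₁/V₂) = arcsin(1050/4599) = 13.20°, cos θ_c = 0.9736.
Intercept time tᵢ = 2h cos θ_c / V₁ = 2·52.3·0.9736/1050 = 0.09699 s.
t = x/V₂ + tᵢ = 167.1/4599 + 0.09699 = 0.13332 s.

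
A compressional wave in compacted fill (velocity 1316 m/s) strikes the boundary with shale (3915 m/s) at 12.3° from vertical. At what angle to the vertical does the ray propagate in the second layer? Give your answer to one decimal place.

sin θ₁/V₁ = sin θ₂/V₂ ⇒ sin θ₂ = 3915·sin 12.3°/1316 = 3915·0.2130/1316 = 0.6337.
θ₂ = sin⁻¹(0.6337) = 39.33° (from vertical).

39.3°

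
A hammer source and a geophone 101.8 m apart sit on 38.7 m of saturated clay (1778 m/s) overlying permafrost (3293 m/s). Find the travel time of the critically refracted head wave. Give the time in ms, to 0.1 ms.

67.6 ms

θ_c = arcsin(V₁/V₂) = arcsin(1778/3293) = 32.68°, cos θ_c = 0.8417.
Intercept time tᵢ = 2h cos θ_c / V₁ = 2·38.7·0.8417/1778 = 0.03664 s.
t = x/V₂ + tᵢ = 101.8/3293 + 0.03664 = 0.06756 s.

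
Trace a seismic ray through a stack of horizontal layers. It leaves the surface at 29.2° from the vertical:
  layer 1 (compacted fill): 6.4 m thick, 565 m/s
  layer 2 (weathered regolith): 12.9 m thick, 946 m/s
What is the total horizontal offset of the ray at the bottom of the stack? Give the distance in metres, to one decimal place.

21.8 m

p = sin θ₁/V₁ = sin 29.2°/565 = 8.6347e-04 s/m is conserved through the stack.
Layer 1: θ = 29.20°; offset = 6.4·tan 29.20° = 3.577 m.
Layer 2: sin θ = p·946 = 0.8168 → θ = 54.77°; offset = 12.9·tan 54.77° = 18.266 m.
Total horizontal offset = 21.843 m.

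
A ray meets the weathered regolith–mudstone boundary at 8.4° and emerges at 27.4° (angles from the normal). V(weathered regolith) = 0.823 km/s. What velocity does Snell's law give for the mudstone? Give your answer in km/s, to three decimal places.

2.593 km/s

Snell's law: sin 8.4°/V₁ = sin 27.4°/V₂.
V₂ = V₁·sin 27.4°/sin 8.4° = 0.823 × 3.1503 = 2.593 km/s.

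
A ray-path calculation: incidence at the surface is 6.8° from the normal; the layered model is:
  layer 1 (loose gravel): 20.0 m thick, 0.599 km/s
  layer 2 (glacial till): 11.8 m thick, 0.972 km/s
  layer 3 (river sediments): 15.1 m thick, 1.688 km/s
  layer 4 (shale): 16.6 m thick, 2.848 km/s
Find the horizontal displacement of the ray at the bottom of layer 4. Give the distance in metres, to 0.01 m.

Ray parameter p = sin 6.8° / 0.599 km/s = 1.9767e-01 s/km.
Layer 1: θ = 6.80°; offset = 20.0·tan 6.80° = 2.3849 m.
Layer 2: sin θ = p·0.972 = 0.1921 → θ = 11.08°; offset = 11.8·tan 11.08° = 2.3102 m.
Layer 3: sin θ = p·1.688 = 0.3337 → θ = 19.49°; offset = 15.1·tan 19.49° = 5.3447 m.
Layer 4: sin θ = p·2.848 = 0.5630 → θ = 34.26°; offset = 16.6·tan 34.26° = 11.3072 m.
Total horizontal offset = 21.3469 m.

21.35 m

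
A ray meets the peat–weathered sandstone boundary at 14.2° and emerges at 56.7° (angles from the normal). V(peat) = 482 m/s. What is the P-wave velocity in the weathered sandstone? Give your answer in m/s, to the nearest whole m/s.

1642 m/s

sin 14.2° = 0.2453; sin 56.7° = 0.8358.
V₂ = V₁·(sin θ₂/sin θ₁) = 482·(0.8358/0.2453) = 1642.26 m/s.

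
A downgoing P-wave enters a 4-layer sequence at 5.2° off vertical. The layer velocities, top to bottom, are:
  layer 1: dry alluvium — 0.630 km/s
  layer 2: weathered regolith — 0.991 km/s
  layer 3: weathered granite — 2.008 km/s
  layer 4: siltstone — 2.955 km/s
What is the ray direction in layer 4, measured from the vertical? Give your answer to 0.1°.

Ray parameter p = sin 5.2° / 0.630 = 1.4386e-01 s/km.
sin θ_4 = p·V_4 = 1.4386e-01 × 2.955 = 0.4251.
θ_4 = 25.16° from the vertical.

25.2°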